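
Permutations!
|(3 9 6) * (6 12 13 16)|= 6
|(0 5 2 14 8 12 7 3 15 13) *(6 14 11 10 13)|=42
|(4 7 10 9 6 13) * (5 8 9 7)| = 6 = |(4 5 8 9 6 13)(7 10)|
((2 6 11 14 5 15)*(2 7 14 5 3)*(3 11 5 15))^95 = (2 3 5 6)(7 15 11 14)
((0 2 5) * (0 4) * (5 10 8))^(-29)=(0 2 10 8 5 4)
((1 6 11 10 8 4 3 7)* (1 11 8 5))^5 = ((1 6 8 4 3 7 11 10 5))^5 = (1 7 6 11 8 10 4 5 3)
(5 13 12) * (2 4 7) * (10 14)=(2 4 7)(5 13 12)(10 14)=[0, 1, 4, 3, 7, 13, 6, 2, 8, 9, 14, 11, 5, 12, 10]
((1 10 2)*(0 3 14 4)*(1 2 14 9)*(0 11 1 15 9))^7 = ((0 3)(1 10 14 4 11)(9 15))^7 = (0 3)(1 14 11 10 4)(9 15)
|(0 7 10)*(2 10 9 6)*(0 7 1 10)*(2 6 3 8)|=|(0 1 10 7 9 3 8 2)|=8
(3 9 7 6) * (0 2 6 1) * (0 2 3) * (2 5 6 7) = (0 3 9 2 7 1 5 6) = [3, 5, 7, 9, 4, 6, 0, 1, 8, 2]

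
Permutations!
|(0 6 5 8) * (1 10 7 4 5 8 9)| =|(0 6 8)(1 10 7 4 5 9)| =6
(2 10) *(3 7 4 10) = (2 3 7 4 10) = [0, 1, 3, 7, 10, 5, 6, 4, 8, 9, 2]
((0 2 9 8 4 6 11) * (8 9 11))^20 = ((0 2 11)(4 6 8))^20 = (0 11 2)(4 8 6)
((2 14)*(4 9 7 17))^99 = (2 14)(4 17 7 9)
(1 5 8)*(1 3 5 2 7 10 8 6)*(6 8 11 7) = (1 2 6)(3 5 8)(7 10 11) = [0, 2, 6, 5, 4, 8, 1, 10, 3, 9, 11, 7]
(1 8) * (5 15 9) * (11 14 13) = (1 8)(5 15 9)(11 14 13) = [0, 8, 2, 3, 4, 15, 6, 7, 1, 5, 10, 14, 12, 11, 13, 9]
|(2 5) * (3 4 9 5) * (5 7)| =|(2 3 4 9 7 5)| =6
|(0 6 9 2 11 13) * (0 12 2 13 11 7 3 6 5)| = 14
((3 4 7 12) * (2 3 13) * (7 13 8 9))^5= ((2 3 4 13)(7 12 8 9))^5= (2 3 4 13)(7 12 8 9)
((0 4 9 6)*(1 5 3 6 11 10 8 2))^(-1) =((0 4 9 11 10 8 2 1 5 3 6))^(-1) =(0 6 3 5 1 2 8 10 11 9 4)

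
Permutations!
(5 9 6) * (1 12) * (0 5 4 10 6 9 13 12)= (0 5 13 12 1)(4 10 6)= [5, 0, 2, 3, 10, 13, 4, 7, 8, 9, 6, 11, 1, 12]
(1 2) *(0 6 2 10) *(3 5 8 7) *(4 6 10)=(0 10)(1 4 6 2)(3 5 8 7)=[10, 4, 1, 5, 6, 8, 2, 3, 7, 9, 0]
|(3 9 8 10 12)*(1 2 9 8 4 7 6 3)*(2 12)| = 8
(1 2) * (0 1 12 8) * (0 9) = (0 1 2 12 8 9) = [1, 2, 12, 3, 4, 5, 6, 7, 9, 0, 10, 11, 8]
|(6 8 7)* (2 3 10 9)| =12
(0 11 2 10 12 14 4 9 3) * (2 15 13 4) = (0 11 15 13 4 9 3)(2 10 12 14) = [11, 1, 10, 0, 9, 5, 6, 7, 8, 3, 12, 15, 14, 4, 2, 13]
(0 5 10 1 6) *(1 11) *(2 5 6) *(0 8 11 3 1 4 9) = (0 6 8 11 4 9)(1 2 5 10 3) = [6, 2, 5, 1, 9, 10, 8, 7, 11, 0, 3, 4]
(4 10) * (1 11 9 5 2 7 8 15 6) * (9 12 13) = (1 11 12 13 9 5 2 7 8 15 6)(4 10) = [0, 11, 7, 3, 10, 2, 1, 8, 15, 5, 4, 12, 13, 9, 14, 6]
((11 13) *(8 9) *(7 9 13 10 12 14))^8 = (14)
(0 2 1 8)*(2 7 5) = (0 7 5 2 1 8) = [7, 8, 1, 3, 4, 2, 6, 5, 0]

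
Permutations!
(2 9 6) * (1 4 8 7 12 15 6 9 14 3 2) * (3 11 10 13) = (1 4 8 7 12 15 6)(2 14 11 10 13 3) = [0, 4, 14, 2, 8, 5, 1, 12, 7, 9, 13, 10, 15, 3, 11, 6]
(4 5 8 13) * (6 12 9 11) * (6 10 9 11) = (4 5 8 13)(6 12 11 10 9) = [0, 1, 2, 3, 5, 8, 12, 7, 13, 6, 9, 10, 11, 4]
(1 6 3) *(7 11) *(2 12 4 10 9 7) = (1 6 3)(2 12 4 10 9 7 11) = [0, 6, 12, 1, 10, 5, 3, 11, 8, 7, 9, 2, 4]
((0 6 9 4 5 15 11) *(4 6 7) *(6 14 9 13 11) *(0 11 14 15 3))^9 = ((0 7 4 5 3)(6 13 14 9 15))^9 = (0 3 5 4 7)(6 15 9 14 13)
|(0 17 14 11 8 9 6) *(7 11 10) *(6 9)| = |(0 17 14 10 7 11 8 6)| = 8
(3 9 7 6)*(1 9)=[0, 9, 2, 1, 4, 5, 3, 6, 8, 7]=(1 9 7 6 3)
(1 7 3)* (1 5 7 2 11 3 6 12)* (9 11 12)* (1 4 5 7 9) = (1 2 12 4 5 9 11 3 7 6) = [0, 2, 12, 7, 5, 9, 1, 6, 8, 11, 10, 3, 4]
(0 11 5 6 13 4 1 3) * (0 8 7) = (0 11 5 6 13 4 1 3 8 7) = [11, 3, 2, 8, 1, 6, 13, 0, 7, 9, 10, 5, 12, 4]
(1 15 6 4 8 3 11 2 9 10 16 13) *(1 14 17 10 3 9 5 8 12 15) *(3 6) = (2 5 8 9 6 4 12 15 3 11)(10 16 13 14 17) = [0, 1, 5, 11, 12, 8, 4, 7, 9, 6, 16, 2, 15, 14, 17, 3, 13, 10]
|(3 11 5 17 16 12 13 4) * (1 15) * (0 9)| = |(0 9)(1 15)(3 11 5 17 16 12 13 4)| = 8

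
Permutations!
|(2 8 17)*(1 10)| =|(1 10)(2 8 17)| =6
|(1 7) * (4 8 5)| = |(1 7)(4 8 5)| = 6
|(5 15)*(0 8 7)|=|(0 8 7)(5 15)|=6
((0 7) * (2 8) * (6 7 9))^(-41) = ((0 9 6 7)(2 8))^(-41) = (0 7 6 9)(2 8)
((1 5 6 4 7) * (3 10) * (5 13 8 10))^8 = (1 7 4 6 5 3 10 8 13)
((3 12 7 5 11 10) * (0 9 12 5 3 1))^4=((0 9 12 7 3 5 11 10 1))^4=(0 3 1 7 10 12 11 9 5)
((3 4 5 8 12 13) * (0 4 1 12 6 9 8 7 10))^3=(0 7 4 10 5)(1 3 13 12)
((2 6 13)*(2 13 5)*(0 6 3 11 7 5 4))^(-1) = (13)(0 4 6)(2 5 7 11 3)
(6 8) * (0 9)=[9, 1, 2, 3, 4, 5, 8, 7, 6, 0]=(0 9)(6 8)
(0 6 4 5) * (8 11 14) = (0 6 4 5)(8 11 14) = [6, 1, 2, 3, 5, 0, 4, 7, 11, 9, 10, 14, 12, 13, 8]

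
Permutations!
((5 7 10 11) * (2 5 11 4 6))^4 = (11)(2 4 7)(5 6 10)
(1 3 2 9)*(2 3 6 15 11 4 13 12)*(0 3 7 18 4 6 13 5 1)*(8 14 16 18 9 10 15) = (0 3 7 9)(1 13 12 2 10 15 11 6 8 14 16 18 4 5) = [3, 13, 10, 7, 5, 1, 8, 9, 14, 0, 15, 6, 2, 12, 16, 11, 18, 17, 4]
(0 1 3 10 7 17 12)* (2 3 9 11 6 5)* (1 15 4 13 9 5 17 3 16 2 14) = (0 15 4 13 9 11 6 17 12)(1 5 14)(2 16)(3 10 7) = [15, 5, 16, 10, 13, 14, 17, 3, 8, 11, 7, 6, 0, 9, 1, 4, 2, 12]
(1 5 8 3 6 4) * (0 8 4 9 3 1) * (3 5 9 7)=(0 8 1 9 5 4)(3 6 7)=[8, 9, 2, 6, 0, 4, 7, 3, 1, 5]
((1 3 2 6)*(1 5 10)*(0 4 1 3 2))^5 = (0 5 1 3 6 4 10 2)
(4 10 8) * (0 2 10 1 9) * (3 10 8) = (0 2 8 4 1 9)(3 10) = [2, 9, 8, 10, 1, 5, 6, 7, 4, 0, 3]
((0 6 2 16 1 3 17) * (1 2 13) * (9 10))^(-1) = ((0 6 13 1 3 17)(2 16)(9 10))^(-1) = (0 17 3 1 13 6)(2 16)(9 10)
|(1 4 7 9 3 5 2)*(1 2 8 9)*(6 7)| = 4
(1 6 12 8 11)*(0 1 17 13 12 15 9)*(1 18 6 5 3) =(0 18 6 15 9)(1 5 3)(8 11 17 13 12) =[18, 5, 2, 1, 4, 3, 15, 7, 11, 0, 10, 17, 8, 12, 14, 9, 16, 13, 6]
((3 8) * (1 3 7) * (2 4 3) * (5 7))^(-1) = ((1 2 4 3 8 5 7))^(-1) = (1 7 5 8 3 4 2)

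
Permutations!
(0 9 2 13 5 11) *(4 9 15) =(0 15 4 9 2 13 5 11) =[15, 1, 13, 3, 9, 11, 6, 7, 8, 2, 10, 0, 12, 5, 14, 4]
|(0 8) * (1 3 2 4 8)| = |(0 1 3 2 4 8)| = 6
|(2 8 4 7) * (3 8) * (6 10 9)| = 15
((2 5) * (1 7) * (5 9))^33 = (9)(1 7)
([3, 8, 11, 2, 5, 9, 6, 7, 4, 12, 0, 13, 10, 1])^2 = [2, 4, 13, 11, 9, 12, 6, 7, 5, 10, 3, 1, 0, 8]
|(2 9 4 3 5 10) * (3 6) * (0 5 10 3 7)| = 9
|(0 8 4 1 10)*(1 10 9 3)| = |(0 8 4 10)(1 9 3)| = 12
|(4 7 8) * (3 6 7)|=5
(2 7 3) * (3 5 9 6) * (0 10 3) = (0 10 3 2 7 5 9 6) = [10, 1, 7, 2, 4, 9, 0, 5, 8, 6, 3]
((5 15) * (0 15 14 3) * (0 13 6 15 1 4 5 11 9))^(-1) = ((0 1 4 5 14 3 13 6 15 11 9))^(-1) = (0 9 11 15 6 13 3 14 5 4 1)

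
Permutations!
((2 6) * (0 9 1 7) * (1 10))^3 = ((0 9 10 1 7)(2 6))^3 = (0 1 9 7 10)(2 6)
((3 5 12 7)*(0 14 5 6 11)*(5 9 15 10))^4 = (0 10 3 14 5 6 9 12 11 15 7)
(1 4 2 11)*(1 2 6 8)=(1 4 6 8)(2 11)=[0, 4, 11, 3, 6, 5, 8, 7, 1, 9, 10, 2]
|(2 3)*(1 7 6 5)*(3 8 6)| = |(1 7 3 2 8 6 5)| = 7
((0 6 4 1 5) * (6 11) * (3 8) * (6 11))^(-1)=(11)(0 5 1 4 6)(3 8)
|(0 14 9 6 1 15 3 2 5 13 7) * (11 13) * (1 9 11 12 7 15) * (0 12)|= 8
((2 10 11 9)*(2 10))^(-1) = (9 11 10)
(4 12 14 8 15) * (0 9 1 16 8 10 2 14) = (0 9 1 16 8 15 4 12)(2 14 10) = [9, 16, 14, 3, 12, 5, 6, 7, 15, 1, 2, 11, 0, 13, 10, 4, 8]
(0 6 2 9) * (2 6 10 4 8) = (0 10 4 8 2 9) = [10, 1, 9, 3, 8, 5, 6, 7, 2, 0, 4]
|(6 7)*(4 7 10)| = 4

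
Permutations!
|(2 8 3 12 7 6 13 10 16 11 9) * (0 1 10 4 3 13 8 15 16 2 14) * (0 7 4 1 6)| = 39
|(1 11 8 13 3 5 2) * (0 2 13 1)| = |(0 2)(1 11 8)(3 5 13)| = 6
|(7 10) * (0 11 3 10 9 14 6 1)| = |(0 11 3 10 7 9 14 6 1)| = 9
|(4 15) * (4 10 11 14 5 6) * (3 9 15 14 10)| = |(3 9 15)(4 14 5 6)(10 11)| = 12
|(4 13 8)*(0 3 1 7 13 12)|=|(0 3 1 7 13 8 4 12)|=8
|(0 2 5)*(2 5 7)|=2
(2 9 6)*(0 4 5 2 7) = [4, 1, 9, 3, 5, 2, 7, 0, 8, 6] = (0 4 5 2 9 6 7)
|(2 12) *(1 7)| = |(1 7)(2 12)| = 2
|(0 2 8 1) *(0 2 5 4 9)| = 12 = |(0 5 4 9)(1 2 8)|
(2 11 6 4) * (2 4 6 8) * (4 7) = (2 11 8)(4 7) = [0, 1, 11, 3, 7, 5, 6, 4, 2, 9, 10, 8]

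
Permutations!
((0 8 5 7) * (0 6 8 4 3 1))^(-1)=(0 1 3 4)(5 8 6 7)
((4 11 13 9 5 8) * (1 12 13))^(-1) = ((1 12 13 9 5 8 4 11))^(-1) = (1 11 4 8 5 9 13 12)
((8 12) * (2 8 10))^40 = ((2 8 12 10))^40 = (12)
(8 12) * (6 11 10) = (6 11 10)(8 12) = [0, 1, 2, 3, 4, 5, 11, 7, 12, 9, 6, 10, 8]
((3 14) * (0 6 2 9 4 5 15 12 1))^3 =(0 9 15)(1 2 5)(3 14)(4 12 6)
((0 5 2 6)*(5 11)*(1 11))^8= ((0 1 11 5 2 6))^8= (0 11 2)(1 5 6)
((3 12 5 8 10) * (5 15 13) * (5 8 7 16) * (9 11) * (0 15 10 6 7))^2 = (0 13 6 16)(3 10 12)(5 15 8 7) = ((0 15 13 8 6 7 16 5)(3 12 10)(9 11))^2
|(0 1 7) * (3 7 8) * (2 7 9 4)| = 8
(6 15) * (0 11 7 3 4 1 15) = [11, 15, 2, 4, 1, 5, 0, 3, 8, 9, 10, 7, 12, 13, 14, 6] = (0 11 7 3 4 1 15 6)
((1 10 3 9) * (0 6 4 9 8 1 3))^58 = (0 4 3 1)(6 9 8 10)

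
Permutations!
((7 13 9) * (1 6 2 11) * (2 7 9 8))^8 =((1 6 7 13 8 2 11))^8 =(1 6 7 13 8 2 11)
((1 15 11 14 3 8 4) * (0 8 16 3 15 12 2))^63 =(0 1)(2 4)(3 16)(8 12)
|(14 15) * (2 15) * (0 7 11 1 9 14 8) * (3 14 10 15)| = 24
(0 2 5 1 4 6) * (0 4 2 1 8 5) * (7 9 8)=(0 1 2)(4 6)(5 7 9 8)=[1, 2, 0, 3, 6, 7, 4, 9, 5, 8]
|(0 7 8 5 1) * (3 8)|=|(0 7 3 8 5 1)|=6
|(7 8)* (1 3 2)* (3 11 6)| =10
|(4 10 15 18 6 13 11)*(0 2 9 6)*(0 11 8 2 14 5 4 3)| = 45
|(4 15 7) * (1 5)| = 6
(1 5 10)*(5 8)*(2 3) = (1 8 5 10)(2 3) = [0, 8, 3, 2, 4, 10, 6, 7, 5, 9, 1]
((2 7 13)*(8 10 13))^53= (2 10 7 13 8)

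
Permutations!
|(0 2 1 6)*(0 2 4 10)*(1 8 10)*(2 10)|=10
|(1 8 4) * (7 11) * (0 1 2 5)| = |(0 1 8 4 2 5)(7 11)| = 6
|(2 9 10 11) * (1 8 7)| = 12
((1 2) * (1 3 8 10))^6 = (1 2 3 8 10)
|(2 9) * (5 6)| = |(2 9)(5 6)| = 2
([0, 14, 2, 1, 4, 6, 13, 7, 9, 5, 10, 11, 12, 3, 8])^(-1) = (1 3 13 6 5 9 8 14)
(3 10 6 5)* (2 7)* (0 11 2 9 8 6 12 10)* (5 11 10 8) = (0 10 12 8 6 11 2 7 9 5 3) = [10, 1, 7, 0, 4, 3, 11, 9, 6, 5, 12, 2, 8]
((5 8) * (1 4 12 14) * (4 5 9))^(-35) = (14) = ((1 5 8 9 4 12 14))^(-35)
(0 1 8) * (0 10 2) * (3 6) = [1, 8, 0, 6, 4, 5, 3, 7, 10, 9, 2] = (0 1 8 10 2)(3 6)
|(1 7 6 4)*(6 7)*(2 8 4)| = |(1 6 2 8 4)| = 5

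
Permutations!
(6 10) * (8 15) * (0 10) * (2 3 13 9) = [10, 1, 3, 13, 4, 5, 0, 7, 15, 2, 6, 11, 12, 9, 14, 8] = (0 10 6)(2 3 13 9)(8 15)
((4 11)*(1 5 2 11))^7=((1 5 2 11 4))^7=(1 2 4 5 11)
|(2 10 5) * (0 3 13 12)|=12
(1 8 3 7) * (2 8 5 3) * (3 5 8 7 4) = (1 8 2 7)(3 4) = [0, 8, 7, 4, 3, 5, 6, 1, 2]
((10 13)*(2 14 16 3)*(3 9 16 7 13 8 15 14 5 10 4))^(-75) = (2 14)(3 15)(4 8)(5 7)(9 16)(10 13)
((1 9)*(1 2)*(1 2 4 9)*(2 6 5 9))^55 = ((2 6 5 9 4))^55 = (9)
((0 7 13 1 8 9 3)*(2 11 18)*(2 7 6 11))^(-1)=(0 3 9 8 1 13 7 18 11 6)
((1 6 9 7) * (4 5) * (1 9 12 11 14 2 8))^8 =(1 6 12 11 14 2 8) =((1 6 12 11 14 2 8)(4 5)(7 9))^8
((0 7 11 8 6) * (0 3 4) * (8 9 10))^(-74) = ((0 7 11 9 10 8 6 3 4))^(-74) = (0 3 8 9 7 4 6 10 11)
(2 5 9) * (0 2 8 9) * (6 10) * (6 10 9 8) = [2, 1, 5, 3, 4, 0, 9, 7, 8, 6, 10] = (10)(0 2 5)(6 9)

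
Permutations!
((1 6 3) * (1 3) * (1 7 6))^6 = (7)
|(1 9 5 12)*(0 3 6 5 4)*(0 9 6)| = |(0 3)(1 6 5 12)(4 9)| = 4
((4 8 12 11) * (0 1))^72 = ((0 1)(4 8 12 11))^72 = (12)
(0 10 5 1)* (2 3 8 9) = (0 10 5 1)(2 3 8 9) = [10, 0, 3, 8, 4, 1, 6, 7, 9, 2, 5]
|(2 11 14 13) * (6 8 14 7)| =|(2 11 7 6 8 14 13)| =7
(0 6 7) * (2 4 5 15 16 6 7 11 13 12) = [7, 1, 4, 3, 5, 15, 11, 0, 8, 9, 10, 13, 2, 12, 14, 16, 6] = (0 7)(2 4 5 15 16 6 11 13 12)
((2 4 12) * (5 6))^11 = ((2 4 12)(5 6))^11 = (2 12 4)(5 6)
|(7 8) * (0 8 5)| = 4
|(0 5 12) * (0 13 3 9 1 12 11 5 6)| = |(0 6)(1 12 13 3 9)(5 11)| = 10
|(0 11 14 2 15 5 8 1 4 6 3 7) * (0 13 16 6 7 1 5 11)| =28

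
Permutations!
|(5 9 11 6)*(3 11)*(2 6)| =6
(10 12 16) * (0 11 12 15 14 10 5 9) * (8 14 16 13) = [11, 1, 2, 3, 4, 9, 6, 7, 14, 0, 15, 12, 13, 8, 10, 16, 5] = (0 11 12 13 8 14 10 15 16 5 9)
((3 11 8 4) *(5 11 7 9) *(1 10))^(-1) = ((1 10)(3 7 9 5 11 8 4))^(-1) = (1 10)(3 4 8 11 5 9 7)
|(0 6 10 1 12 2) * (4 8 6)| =|(0 4 8 6 10 1 12 2)| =8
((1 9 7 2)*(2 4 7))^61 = ((1 9 2)(4 7))^61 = (1 9 2)(4 7)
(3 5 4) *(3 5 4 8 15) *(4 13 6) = (3 13 6 4 5 8 15) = [0, 1, 2, 13, 5, 8, 4, 7, 15, 9, 10, 11, 12, 6, 14, 3]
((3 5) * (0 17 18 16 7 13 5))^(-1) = (0 3 5 13 7 16 18 17)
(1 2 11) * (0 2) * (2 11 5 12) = (0 11 1)(2 5 12) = [11, 0, 5, 3, 4, 12, 6, 7, 8, 9, 10, 1, 2]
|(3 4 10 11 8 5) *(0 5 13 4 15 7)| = 5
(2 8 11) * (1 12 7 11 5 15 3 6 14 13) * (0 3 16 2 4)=[3, 12, 8, 6, 0, 15, 14, 11, 5, 9, 10, 4, 7, 1, 13, 16, 2]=(0 3 6 14 13 1 12 7 11 4)(2 8 5 15 16)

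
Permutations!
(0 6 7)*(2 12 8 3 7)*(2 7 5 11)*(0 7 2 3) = [6, 1, 12, 5, 4, 11, 2, 7, 0, 9, 10, 3, 8] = (0 6 2 12 8)(3 5 11)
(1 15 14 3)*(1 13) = (1 15 14 3 13) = [0, 15, 2, 13, 4, 5, 6, 7, 8, 9, 10, 11, 12, 1, 3, 14]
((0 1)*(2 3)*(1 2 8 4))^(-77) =((0 2 3 8 4 1))^(-77) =(0 2 3 8 4 1)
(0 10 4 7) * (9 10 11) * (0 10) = (0 11 9)(4 7 10) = [11, 1, 2, 3, 7, 5, 6, 10, 8, 0, 4, 9]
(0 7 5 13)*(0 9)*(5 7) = (0 5 13 9) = [5, 1, 2, 3, 4, 13, 6, 7, 8, 0, 10, 11, 12, 9]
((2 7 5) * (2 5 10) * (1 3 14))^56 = (1 14 3)(2 10 7)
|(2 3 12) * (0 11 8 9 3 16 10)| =9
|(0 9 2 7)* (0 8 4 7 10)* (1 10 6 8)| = 9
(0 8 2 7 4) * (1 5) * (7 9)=(0 8 2 9 7 4)(1 5)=[8, 5, 9, 3, 0, 1, 6, 4, 2, 7]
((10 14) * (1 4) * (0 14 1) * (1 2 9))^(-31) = ((0 14 10 2 9 1 4))^(-31) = (0 9 14 1 10 4 2)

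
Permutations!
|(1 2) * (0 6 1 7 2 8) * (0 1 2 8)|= 6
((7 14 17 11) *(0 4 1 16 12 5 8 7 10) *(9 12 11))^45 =((0 4 1 16 11 10)(5 8 7 14 17 9 12))^45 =(0 16)(1 10)(4 11)(5 14 12 7 9 8 17)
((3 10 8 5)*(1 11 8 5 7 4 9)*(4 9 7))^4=((1 11 8 4 7 9)(3 10 5))^4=(1 7 8)(3 10 5)(4 11 9)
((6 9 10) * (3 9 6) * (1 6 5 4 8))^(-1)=((1 6 5 4 8)(3 9 10))^(-1)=(1 8 4 5 6)(3 10 9)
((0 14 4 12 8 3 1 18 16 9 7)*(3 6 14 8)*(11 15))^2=(0 6 4 3 18 9)(1 16 7 8 14 12)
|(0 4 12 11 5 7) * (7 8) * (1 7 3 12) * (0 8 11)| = |(0 4 1 7 8 3 12)(5 11)| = 14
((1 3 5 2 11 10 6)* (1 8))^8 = ((1 3 5 2 11 10 6 8))^8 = (11)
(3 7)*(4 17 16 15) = [0, 1, 2, 7, 17, 5, 6, 3, 8, 9, 10, 11, 12, 13, 14, 4, 15, 16] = (3 7)(4 17 16 15)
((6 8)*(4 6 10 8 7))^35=((4 6 7)(8 10))^35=(4 7 6)(8 10)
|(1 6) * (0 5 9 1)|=|(0 5 9 1 6)|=5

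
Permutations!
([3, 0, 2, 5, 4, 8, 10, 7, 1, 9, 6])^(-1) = (0 1 8 5 3)(6 10)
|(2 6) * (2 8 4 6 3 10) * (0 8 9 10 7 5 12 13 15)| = |(0 8 4 6 9 10 2 3 7 5 12 13 15)| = 13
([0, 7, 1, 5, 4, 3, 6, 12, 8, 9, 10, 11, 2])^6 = [0, 12, 7, 3, 4, 5, 6, 2, 8, 9, 10, 11, 1]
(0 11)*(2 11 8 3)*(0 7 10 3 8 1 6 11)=[1, 6, 0, 2, 4, 5, 11, 10, 8, 9, 3, 7]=(0 1 6 11 7 10 3 2)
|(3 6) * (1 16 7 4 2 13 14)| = |(1 16 7 4 2 13 14)(3 6)| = 14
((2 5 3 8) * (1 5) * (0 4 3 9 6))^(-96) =(0 8 5)(1 6 3)(2 9 4)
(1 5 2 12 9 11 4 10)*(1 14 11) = (1 5 2 12 9)(4 10 14 11) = [0, 5, 12, 3, 10, 2, 6, 7, 8, 1, 14, 4, 9, 13, 11]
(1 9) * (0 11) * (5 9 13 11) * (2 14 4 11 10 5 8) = [8, 13, 14, 3, 11, 9, 6, 7, 2, 1, 5, 0, 12, 10, 4] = (0 8 2 14 4 11)(1 13 10 5 9)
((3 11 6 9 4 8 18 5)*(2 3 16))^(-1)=((2 3 11 6 9 4 8 18 5 16))^(-1)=(2 16 5 18 8 4 9 6 11 3)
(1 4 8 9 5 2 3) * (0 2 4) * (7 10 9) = (0 2 3 1)(4 8 7 10 9 5) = [2, 0, 3, 1, 8, 4, 6, 10, 7, 5, 9]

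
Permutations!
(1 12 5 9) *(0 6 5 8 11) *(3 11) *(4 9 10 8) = (0 6 5 10 8 3 11)(1 12 4 9) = [6, 12, 2, 11, 9, 10, 5, 7, 3, 1, 8, 0, 4]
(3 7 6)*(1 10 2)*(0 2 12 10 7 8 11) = (0 2 1 7 6 3 8 11)(10 12) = [2, 7, 1, 8, 4, 5, 3, 6, 11, 9, 12, 0, 10]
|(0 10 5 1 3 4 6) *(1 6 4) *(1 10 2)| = 7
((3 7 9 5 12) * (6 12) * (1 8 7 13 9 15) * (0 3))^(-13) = (0 3 13 9 5 6 12)(1 15 7 8)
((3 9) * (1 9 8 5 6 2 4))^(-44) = ((1 9 3 8 5 6 2 4))^(-44) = (1 5)(2 3)(4 8)(6 9)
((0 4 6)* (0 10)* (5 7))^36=((0 4 6 10)(5 7))^36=(10)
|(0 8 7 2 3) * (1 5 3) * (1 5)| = 6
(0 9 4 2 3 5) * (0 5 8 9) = (2 3 8 9 4) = [0, 1, 3, 8, 2, 5, 6, 7, 9, 4]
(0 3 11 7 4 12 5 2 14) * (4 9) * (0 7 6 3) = (2 14 7 9 4 12 5)(3 11 6) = [0, 1, 14, 11, 12, 2, 3, 9, 8, 4, 10, 6, 5, 13, 7]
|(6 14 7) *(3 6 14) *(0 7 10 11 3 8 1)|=9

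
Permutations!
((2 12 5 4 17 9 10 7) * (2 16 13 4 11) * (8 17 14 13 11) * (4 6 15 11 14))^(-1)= (2 11 15 6 13 14 16 7 10 9 17 8 5 12)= ((2 12 5 8 17 9 10 7 16 14 13 6 15 11))^(-1)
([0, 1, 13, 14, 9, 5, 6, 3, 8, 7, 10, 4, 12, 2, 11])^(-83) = [0, 1, 13, 14, 9, 5, 6, 3, 8, 7, 10, 4, 12, 2, 11]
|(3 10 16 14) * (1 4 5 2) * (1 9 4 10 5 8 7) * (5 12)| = 12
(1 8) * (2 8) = (1 2 8) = [0, 2, 8, 3, 4, 5, 6, 7, 1]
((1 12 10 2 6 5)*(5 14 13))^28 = (1 6)(2 5)(10 13)(12 14)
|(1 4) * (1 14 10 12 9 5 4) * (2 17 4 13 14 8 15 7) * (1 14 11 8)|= |(1 14 10 12 9 5 13 11 8 15 7 2 17 4)|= 14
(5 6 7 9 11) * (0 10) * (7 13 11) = (0 10)(5 6 13 11)(7 9) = [10, 1, 2, 3, 4, 6, 13, 9, 8, 7, 0, 5, 12, 11]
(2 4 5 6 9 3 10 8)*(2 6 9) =(2 4 5 9 3 10 8 6) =[0, 1, 4, 10, 5, 9, 2, 7, 6, 3, 8]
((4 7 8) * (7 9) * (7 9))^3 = ((9)(4 7 8))^3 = (9)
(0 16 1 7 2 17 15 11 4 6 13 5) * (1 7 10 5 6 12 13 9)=(0 16 7 2 17 15 11 4 12 13 6 9 1 10 5)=[16, 10, 17, 3, 12, 0, 9, 2, 8, 1, 5, 4, 13, 6, 14, 11, 7, 15]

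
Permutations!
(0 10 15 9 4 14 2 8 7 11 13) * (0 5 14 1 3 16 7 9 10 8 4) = (0 8 9)(1 3 16 7 11 13 5 14 2 4)(10 15) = [8, 3, 4, 16, 1, 14, 6, 11, 9, 0, 15, 13, 12, 5, 2, 10, 7]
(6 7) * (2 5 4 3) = (2 5 4 3)(6 7) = [0, 1, 5, 2, 3, 4, 7, 6]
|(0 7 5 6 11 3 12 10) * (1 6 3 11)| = |(0 7 5 3 12 10)(1 6)| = 6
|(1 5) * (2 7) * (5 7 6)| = 5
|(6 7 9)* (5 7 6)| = |(5 7 9)| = 3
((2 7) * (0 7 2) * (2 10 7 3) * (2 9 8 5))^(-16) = ((0 3 9 8 5 2 10 7))^(-16) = (10)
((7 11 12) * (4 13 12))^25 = ((4 13 12 7 11))^25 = (13)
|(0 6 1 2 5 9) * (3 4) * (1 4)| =8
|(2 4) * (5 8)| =|(2 4)(5 8)| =2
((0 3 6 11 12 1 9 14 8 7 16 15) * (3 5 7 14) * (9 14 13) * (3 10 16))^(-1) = (0 15 16 10 9 13 8 14 1 12 11 6 3 7 5)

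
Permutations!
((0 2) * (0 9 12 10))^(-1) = ((0 2 9 12 10))^(-1) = (0 10 12 9 2)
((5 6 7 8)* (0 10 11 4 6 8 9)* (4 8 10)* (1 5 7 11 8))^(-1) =(0 9 7 8 10 5 1 11 6 4)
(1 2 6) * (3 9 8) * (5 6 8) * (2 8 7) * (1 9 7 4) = (1 8 3 7 2 4)(5 6 9) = [0, 8, 4, 7, 1, 6, 9, 2, 3, 5]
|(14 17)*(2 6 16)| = 6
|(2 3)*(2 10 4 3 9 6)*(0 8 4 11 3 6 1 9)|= |(0 8 4 6 2)(1 9)(3 10 11)|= 30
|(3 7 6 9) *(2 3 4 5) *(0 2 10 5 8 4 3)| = 4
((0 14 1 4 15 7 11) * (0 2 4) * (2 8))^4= (0 14 1)(2 11 15)(4 8 7)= ((0 14 1)(2 4 15 7 11 8))^4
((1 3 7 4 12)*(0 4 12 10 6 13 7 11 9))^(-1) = (0 9 11 3 1 12 7 13 6 10 4) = ((0 4 10 6 13 7 12 1 3 11 9))^(-1)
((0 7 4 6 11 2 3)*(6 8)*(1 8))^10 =(0 7 4 1 8 6 11 2 3)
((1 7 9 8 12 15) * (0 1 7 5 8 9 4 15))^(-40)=((0 1 5 8 12)(4 15 7))^(-40)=(4 7 15)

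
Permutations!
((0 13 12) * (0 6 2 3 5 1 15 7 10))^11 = ((0 13 12 6 2 3 5 1 15 7 10))^11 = (15)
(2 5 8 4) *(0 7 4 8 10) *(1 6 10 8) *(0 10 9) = [7, 6, 5, 3, 2, 8, 9, 4, 1, 0, 10] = (10)(0 7 4 2 5 8 1 6 9)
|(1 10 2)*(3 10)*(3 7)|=|(1 7 3 10 2)|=5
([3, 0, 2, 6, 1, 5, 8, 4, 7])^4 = [7, 8, 2, 4, 6, 5, 1, 3, 0]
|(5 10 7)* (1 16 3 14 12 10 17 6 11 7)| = 30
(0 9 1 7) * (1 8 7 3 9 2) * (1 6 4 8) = (0 2 6 4 8 7)(1 3 9) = [2, 3, 6, 9, 8, 5, 4, 0, 7, 1]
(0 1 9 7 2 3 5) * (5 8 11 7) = [1, 9, 3, 8, 4, 0, 6, 2, 11, 5, 10, 7] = (0 1 9 5)(2 3 8 11 7)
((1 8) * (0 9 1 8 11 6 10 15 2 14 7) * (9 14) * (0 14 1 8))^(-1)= ((0 1 11 6 10 15 2 9 8)(7 14))^(-1)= (0 8 9 2 15 10 6 11 1)(7 14)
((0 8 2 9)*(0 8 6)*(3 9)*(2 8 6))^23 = (0 9 2 6 3)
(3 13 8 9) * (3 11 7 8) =(3 13)(7 8 9 11) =[0, 1, 2, 13, 4, 5, 6, 8, 9, 11, 10, 7, 12, 3]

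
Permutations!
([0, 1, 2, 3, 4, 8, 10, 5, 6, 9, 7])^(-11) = [0, 1, 2, 3, 4, 7, 8, 10, 5, 9, 6]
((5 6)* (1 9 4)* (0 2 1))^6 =(0 2 1 9 4)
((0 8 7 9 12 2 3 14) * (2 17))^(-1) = ((0 8 7 9 12 17 2 3 14))^(-1) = (0 14 3 2 17 12 9 7 8)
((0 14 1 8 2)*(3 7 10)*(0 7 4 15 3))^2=((0 14 1 8 2 7 10)(3 4 15))^2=(0 1 2 10 14 8 7)(3 15 4)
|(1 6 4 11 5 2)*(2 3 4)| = |(1 6 2)(3 4 11 5)| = 12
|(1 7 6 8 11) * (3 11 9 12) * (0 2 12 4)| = |(0 2 12 3 11 1 7 6 8 9 4)| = 11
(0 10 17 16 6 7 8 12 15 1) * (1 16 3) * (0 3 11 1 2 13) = [10, 3, 13, 2, 4, 5, 7, 8, 12, 9, 17, 1, 15, 0, 14, 16, 6, 11] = (0 10 17 11 1 3 2 13)(6 7 8 12 15 16)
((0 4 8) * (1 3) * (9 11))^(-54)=(11)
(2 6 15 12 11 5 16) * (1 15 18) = (1 15 12 11 5 16 2 6 18) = [0, 15, 6, 3, 4, 16, 18, 7, 8, 9, 10, 5, 11, 13, 14, 12, 2, 17, 1]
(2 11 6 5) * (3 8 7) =(2 11 6 5)(3 8 7) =[0, 1, 11, 8, 4, 2, 5, 3, 7, 9, 10, 6]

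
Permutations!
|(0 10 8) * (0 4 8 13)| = |(0 10 13)(4 8)| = 6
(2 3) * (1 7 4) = (1 7 4)(2 3) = [0, 7, 3, 2, 1, 5, 6, 4]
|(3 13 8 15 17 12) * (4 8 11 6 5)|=10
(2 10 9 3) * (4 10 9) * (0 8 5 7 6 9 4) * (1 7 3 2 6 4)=(0 8 5 3 6 9 2 1 7 4 10)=[8, 7, 1, 6, 10, 3, 9, 4, 5, 2, 0]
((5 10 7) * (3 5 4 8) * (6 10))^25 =(3 7 5 4 6 8 10)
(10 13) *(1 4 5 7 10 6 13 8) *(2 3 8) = (1 4 5 7 10 2 3 8)(6 13) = [0, 4, 3, 8, 5, 7, 13, 10, 1, 9, 2, 11, 12, 6]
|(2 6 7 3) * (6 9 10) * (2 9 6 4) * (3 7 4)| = 3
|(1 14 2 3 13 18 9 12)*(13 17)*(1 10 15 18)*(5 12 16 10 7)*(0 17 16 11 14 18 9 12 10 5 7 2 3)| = 56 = |(0 17 13 1 18 12 2)(3 16 5 10 15 9 11 14)|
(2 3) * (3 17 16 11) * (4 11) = (2 17 16 4 11 3) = [0, 1, 17, 2, 11, 5, 6, 7, 8, 9, 10, 3, 12, 13, 14, 15, 4, 16]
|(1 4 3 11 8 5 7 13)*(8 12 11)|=14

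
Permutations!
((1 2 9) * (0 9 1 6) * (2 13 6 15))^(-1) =((0 9 15 2 1 13 6))^(-1) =(0 6 13 1 2 15 9)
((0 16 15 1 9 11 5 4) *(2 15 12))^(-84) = ((0 16 12 2 15 1 9 11 5 4))^(-84) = (0 9 12 5 15)(1 16 11 2 4)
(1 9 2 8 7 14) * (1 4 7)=[0, 9, 8, 3, 7, 5, 6, 14, 1, 2, 10, 11, 12, 13, 4]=(1 9 2 8)(4 7 14)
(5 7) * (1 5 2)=(1 5 7 2)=[0, 5, 1, 3, 4, 7, 6, 2]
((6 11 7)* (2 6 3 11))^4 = (3 11 7)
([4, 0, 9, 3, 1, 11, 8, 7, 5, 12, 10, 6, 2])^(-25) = [1, 4, 12, 3, 0, 8, 11, 7, 6, 2, 10, 5, 9]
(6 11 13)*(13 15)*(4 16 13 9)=[0, 1, 2, 3, 16, 5, 11, 7, 8, 4, 10, 15, 12, 6, 14, 9, 13]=(4 16 13 6 11 15 9)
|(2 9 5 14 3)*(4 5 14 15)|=|(2 9 14 3)(4 5 15)|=12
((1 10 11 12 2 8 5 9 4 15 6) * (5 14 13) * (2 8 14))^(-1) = ((1 10 11 12 8 2 14 13 5 9 4 15 6))^(-1) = (1 6 15 4 9 5 13 14 2 8 12 11 10)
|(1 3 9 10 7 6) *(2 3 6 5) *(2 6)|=8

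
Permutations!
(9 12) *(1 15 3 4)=(1 15 3 4)(9 12)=[0, 15, 2, 4, 1, 5, 6, 7, 8, 12, 10, 11, 9, 13, 14, 3]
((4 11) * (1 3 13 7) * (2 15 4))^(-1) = ((1 3 13 7)(2 15 4 11))^(-1) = (1 7 13 3)(2 11 4 15)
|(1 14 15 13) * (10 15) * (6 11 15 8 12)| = |(1 14 10 8 12 6 11 15 13)| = 9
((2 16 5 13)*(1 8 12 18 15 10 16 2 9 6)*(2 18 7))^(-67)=(1 9 5 10 18 7 8 6 13 16 15 2 12)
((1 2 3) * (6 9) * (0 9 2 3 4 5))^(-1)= (0 5 4 2 6 9)(1 3)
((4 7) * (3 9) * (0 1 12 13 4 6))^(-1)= (0 6 7 4 13 12 1)(3 9)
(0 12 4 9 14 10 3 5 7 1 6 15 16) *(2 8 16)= (0 12 4 9 14 10 3 5 7 1 6 15 2 8 16)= [12, 6, 8, 5, 9, 7, 15, 1, 16, 14, 3, 11, 4, 13, 10, 2, 0]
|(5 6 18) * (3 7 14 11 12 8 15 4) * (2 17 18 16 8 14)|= 33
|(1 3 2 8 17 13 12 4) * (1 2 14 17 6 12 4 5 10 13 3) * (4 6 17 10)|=|(2 8 17 3 14 10 13 6 12 5 4)|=11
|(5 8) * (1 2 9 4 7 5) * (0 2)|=8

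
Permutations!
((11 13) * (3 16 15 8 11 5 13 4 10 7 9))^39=((3 16 15 8 11 4 10 7 9)(5 13))^39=(3 8 10)(4 9 15)(5 13)(7 16 11)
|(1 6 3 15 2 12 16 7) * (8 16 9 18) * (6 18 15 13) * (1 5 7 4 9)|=|(1 18 8 16 4 9 15 2 12)(3 13 6)(5 7)|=18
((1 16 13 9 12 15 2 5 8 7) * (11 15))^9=(1 8 2 11 9 16 7 5 15 12 13)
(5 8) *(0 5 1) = (0 5 8 1) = [5, 0, 2, 3, 4, 8, 6, 7, 1]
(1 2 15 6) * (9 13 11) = (1 2 15 6)(9 13 11) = [0, 2, 15, 3, 4, 5, 1, 7, 8, 13, 10, 9, 12, 11, 14, 6]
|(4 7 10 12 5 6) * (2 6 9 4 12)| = 8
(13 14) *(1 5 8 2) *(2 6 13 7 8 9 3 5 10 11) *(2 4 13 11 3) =(1 10 3 5 9 2)(4 13 14 7 8 6 11) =[0, 10, 1, 5, 13, 9, 11, 8, 6, 2, 3, 4, 12, 14, 7]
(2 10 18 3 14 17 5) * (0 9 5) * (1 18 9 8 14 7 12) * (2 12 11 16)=[8, 18, 10, 7, 4, 12, 6, 11, 14, 5, 9, 16, 1, 13, 17, 15, 2, 0, 3]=(0 8 14 17)(1 18 3 7 11 16 2 10 9 5 12)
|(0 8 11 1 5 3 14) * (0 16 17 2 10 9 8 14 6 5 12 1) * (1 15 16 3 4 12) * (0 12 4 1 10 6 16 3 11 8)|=14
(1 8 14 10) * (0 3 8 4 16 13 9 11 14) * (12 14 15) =[3, 4, 2, 8, 16, 5, 6, 7, 0, 11, 1, 15, 14, 9, 10, 12, 13] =(0 3 8)(1 4 16 13 9 11 15 12 14 10)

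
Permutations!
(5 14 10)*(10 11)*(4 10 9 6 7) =(4 10 5 14 11 9 6 7) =[0, 1, 2, 3, 10, 14, 7, 4, 8, 6, 5, 9, 12, 13, 11]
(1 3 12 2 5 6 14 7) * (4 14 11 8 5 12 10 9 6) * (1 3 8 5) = (1 8)(2 12)(3 10 9 6 11 5 4 14 7) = [0, 8, 12, 10, 14, 4, 11, 3, 1, 6, 9, 5, 2, 13, 7]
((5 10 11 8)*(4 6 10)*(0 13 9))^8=((0 13 9)(4 6 10 11 8 5))^8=(0 9 13)(4 10 8)(5 6 11)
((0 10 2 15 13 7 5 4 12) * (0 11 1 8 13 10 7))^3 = (15)(0 4 1)(5 11 13)(7 12 8)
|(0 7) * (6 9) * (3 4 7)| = |(0 3 4 7)(6 9)| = 4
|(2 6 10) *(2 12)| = 4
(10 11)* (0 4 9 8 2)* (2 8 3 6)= [4, 1, 0, 6, 9, 5, 2, 7, 8, 3, 11, 10]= (0 4 9 3 6 2)(10 11)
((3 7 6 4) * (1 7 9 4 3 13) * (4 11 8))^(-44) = (1 7 6 3 9 11 8 4 13)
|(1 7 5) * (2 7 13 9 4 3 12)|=9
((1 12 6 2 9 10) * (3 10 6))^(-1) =((1 12 3 10)(2 9 6))^(-1) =(1 10 3 12)(2 6 9)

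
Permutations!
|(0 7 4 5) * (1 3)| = 4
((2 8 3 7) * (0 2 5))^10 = ((0 2 8 3 7 5))^10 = (0 7 8)(2 5 3)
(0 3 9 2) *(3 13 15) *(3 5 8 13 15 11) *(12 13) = (0 15 5 8 12 13 11 3 9 2) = [15, 1, 0, 9, 4, 8, 6, 7, 12, 2, 10, 3, 13, 11, 14, 5]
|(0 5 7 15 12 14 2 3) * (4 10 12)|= 10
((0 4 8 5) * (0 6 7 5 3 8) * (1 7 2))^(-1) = ((0 4)(1 7 5 6 2)(3 8))^(-1) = (0 4)(1 2 6 5 7)(3 8)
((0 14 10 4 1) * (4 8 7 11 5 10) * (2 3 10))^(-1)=((0 14 4 1)(2 3 10 8 7 11 5))^(-1)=(0 1 4 14)(2 5 11 7 8 10 3)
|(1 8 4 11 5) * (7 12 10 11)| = 8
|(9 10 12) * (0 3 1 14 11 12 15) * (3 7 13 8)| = 12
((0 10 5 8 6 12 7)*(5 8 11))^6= (12)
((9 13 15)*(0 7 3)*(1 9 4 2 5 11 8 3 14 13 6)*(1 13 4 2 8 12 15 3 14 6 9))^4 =(0 3 13 6 7)(2 15 12 11 5)(4 8 14)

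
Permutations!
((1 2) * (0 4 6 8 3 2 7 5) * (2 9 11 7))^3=(0 8 11)(1 2)(3 7 4)(5 6 9)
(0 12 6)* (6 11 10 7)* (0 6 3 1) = (0 12 11 10 7 3 1) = [12, 0, 2, 1, 4, 5, 6, 3, 8, 9, 7, 10, 11]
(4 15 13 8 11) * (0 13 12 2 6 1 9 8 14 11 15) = (0 13 14 11 4)(1 9 8 15 12 2 6) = [13, 9, 6, 3, 0, 5, 1, 7, 15, 8, 10, 4, 2, 14, 11, 12]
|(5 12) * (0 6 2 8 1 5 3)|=8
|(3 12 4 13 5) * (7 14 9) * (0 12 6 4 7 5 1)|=11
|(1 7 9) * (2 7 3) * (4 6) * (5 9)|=|(1 3 2 7 5 9)(4 6)|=6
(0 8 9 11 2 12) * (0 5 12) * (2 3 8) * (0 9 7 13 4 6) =(0 2 9 11 3 8 7 13 4 6)(5 12) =[2, 1, 9, 8, 6, 12, 0, 13, 7, 11, 10, 3, 5, 4]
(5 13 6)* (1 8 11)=(1 8 11)(5 13 6)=[0, 8, 2, 3, 4, 13, 5, 7, 11, 9, 10, 1, 12, 6]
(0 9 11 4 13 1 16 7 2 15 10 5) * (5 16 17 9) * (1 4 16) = (0 5)(1 17 9 11 16 7 2 15 10)(4 13) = [5, 17, 15, 3, 13, 0, 6, 2, 8, 11, 1, 16, 12, 4, 14, 10, 7, 9]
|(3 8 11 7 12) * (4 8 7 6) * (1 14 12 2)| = 12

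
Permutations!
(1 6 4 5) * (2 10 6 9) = [0, 9, 10, 3, 5, 1, 4, 7, 8, 2, 6] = (1 9 2 10 6 4 5)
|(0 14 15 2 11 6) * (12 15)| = 7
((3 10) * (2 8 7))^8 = (10)(2 7 8)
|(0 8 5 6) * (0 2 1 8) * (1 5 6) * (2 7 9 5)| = 6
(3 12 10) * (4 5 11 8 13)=(3 12 10)(4 5 11 8 13)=[0, 1, 2, 12, 5, 11, 6, 7, 13, 9, 3, 8, 10, 4]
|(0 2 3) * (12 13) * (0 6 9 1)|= |(0 2 3 6 9 1)(12 13)|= 6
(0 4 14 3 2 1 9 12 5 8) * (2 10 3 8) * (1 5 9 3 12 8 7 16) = (0 4 14 7 16 1 3 10 12 9 8)(2 5) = [4, 3, 5, 10, 14, 2, 6, 16, 0, 8, 12, 11, 9, 13, 7, 15, 1]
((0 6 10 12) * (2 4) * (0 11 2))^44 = (0 10 11 4 6 12 2)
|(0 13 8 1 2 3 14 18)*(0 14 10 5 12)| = 18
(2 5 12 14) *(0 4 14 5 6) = (0 4 14 2 6)(5 12) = [4, 1, 6, 3, 14, 12, 0, 7, 8, 9, 10, 11, 5, 13, 2]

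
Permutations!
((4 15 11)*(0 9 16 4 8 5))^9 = ((0 9 16 4 15 11 8 5))^9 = (0 9 16 4 15 11 8 5)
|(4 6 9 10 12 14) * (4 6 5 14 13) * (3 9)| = 9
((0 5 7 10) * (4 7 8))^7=(0 5 8 4 7 10)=((0 5 8 4 7 10))^7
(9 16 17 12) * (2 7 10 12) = (2 7 10 12 9 16 17) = [0, 1, 7, 3, 4, 5, 6, 10, 8, 16, 12, 11, 9, 13, 14, 15, 17, 2]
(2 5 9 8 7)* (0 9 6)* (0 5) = [9, 1, 0, 3, 4, 6, 5, 2, 7, 8] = (0 9 8 7 2)(5 6)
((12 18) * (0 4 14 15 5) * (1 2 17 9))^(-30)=((0 4 14 15 5)(1 2 17 9)(12 18))^(-30)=(18)(1 17)(2 9)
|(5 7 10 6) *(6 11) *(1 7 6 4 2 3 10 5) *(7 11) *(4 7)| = |(1 11 7 5 6)(2 3 10 4)| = 20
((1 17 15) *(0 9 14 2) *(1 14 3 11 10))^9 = ((0 9 3 11 10 1 17 15 14 2))^9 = (0 2 14 15 17 1 10 11 3 9)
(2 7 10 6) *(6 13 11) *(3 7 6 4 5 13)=(2 6)(3 7 10)(4 5 13 11)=[0, 1, 6, 7, 5, 13, 2, 10, 8, 9, 3, 4, 12, 11]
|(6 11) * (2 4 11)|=|(2 4 11 6)|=4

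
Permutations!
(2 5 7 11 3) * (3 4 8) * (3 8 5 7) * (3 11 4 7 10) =(2 10 3)(4 5 11 7) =[0, 1, 10, 2, 5, 11, 6, 4, 8, 9, 3, 7]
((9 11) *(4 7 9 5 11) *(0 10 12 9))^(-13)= ((0 10 12 9 4 7)(5 11))^(-13)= (0 7 4 9 12 10)(5 11)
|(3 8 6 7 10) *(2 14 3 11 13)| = |(2 14 3 8 6 7 10 11 13)| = 9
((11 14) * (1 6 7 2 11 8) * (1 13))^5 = ((1 6 7 2 11 14 8 13))^5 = (1 14 7 13 11 6 8 2)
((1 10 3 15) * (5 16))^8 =((1 10 3 15)(5 16))^8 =(16)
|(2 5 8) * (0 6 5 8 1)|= 4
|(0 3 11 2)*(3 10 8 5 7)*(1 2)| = |(0 10 8 5 7 3 11 1 2)| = 9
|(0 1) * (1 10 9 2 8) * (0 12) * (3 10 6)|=9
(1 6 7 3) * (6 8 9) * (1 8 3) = [0, 3, 2, 8, 4, 5, 7, 1, 9, 6] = (1 3 8 9 6 7)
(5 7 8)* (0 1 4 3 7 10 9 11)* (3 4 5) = (0 1 5 10 9 11)(3 7 8) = [1, 5, 2, 7, 4, 10, 6, 8, 3, 11, 9, 0]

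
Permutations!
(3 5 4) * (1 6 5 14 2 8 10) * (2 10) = (1 6 5 4 3 14 10)(2 8) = [0, 6, 8, 14, 3, 4, 5, 7, 2, 9, 1, 11, 12, 13, 10]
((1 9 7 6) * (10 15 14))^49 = ((1 9 7 6)(10 15 14))^49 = (1 9 7 6)(10 15 14)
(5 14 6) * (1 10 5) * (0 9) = (0 9)(1 10 5 14 6) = [9, 10, 2, 3, 4, 14, 1, 7, 8, 0, 5, 11, 12, 13, 6]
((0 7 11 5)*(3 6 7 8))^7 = (11)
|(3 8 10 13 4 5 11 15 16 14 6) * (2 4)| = 12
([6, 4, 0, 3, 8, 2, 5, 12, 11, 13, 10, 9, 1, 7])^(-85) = [2, 11, 5, 3, 9, 6, 0, 4, 13, 12, 10, 7, 8, 1]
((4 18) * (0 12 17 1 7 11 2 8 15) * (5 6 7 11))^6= (18)(0 8 11 17)(1 12 15 2)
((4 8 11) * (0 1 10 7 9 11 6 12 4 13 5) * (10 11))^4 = ((0 1 11 13 5)(4 8 6 12)(7 9 10))^4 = (0 5 13 11 1)(7 9 10)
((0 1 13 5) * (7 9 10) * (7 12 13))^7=(0 5 13 12 10 9 7 1)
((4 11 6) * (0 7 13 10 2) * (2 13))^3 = (10 13)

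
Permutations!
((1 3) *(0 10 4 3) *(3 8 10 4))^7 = ((0 4 8 10 3 1))^7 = (0 4 8 10 3 1)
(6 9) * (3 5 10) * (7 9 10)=(3 5 7 9 6 10)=[0, 1, 2, 5, 4, 7, 10, 9, 8, 6, 3]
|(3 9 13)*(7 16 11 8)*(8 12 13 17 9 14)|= 8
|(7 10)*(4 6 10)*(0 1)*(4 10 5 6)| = |(0 1)(5 6)(7 10)| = 2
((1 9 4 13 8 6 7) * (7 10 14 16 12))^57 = (1 4 8 10 16 7 9 13 6 14 12)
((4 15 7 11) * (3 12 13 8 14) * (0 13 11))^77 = (0 4 3 13 15 12 8 7 11 14)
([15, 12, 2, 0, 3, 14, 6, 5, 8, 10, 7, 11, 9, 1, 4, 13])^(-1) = (0 3 4 14 5 7 10 9 12 1 13 15)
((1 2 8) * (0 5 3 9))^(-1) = (0 9 3 5)(1 8 2)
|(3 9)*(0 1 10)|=6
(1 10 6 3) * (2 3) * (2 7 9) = [0, 10, 3, 1, 4, 5, 7, 9, 8, 2, 6] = (1 10 6 7 9 2 3)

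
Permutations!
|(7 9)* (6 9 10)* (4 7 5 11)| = |(4 7 10 6 9 5 11)| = 7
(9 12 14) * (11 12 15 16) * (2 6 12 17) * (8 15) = [0, 1, 6, 3, 4, 5, 12, 7, 15, 8, 10, 17, 14, 13, 9, 16, 11, 2] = (2 6 12 14 9 8 15 16 11 17)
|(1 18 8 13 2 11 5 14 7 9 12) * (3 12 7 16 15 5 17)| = 36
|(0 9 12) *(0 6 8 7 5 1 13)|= 9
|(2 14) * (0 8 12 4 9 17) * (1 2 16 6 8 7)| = 12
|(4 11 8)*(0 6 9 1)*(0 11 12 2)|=|(0 6 9 1 11 8 4 12 2)|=9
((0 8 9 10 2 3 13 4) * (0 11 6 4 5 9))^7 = ((0 8)(2 3 13 5 9 10)(4 11 6))^7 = (0 8)(2 3 13 5 9 10)(4 11 6)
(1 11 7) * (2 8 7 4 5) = (1 11 4 5 2 8 7) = [0, 11, 8, 3, 5, 2, 6, 1, 7, 9, 10, 4]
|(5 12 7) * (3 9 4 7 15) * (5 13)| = |(3 9 4 7 13 5 12 15)| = 8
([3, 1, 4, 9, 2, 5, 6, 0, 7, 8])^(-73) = (0 9 7 3 8)(2 4)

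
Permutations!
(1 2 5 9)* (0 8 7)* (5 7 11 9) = (0 8 11 9 1 2 7) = [8, 2, 7, 3, 4, 5, 6, 0, 11, 1, 10, 9]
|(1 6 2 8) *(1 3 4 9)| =7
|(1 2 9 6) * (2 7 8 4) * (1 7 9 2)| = |(1 9 6 7 8 4)| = 6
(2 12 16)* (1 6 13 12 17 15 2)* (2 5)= (1 6 13 12 16)(2 17 15 5)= [0, 6, 17, 3, 4, 2, 13, 7, 8, 9, 10, 11, 16, 12, 14, 5, 1, 15]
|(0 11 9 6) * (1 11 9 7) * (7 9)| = |(0 7 1 11 9 6)| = 6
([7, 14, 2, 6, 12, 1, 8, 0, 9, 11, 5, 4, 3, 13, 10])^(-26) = [0, 10, 2, 8, 3, 14, 9, 7, 11, 4, 1, 12, 6, 13, 5]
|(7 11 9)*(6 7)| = 4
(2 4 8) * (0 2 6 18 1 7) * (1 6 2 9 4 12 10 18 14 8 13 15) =(0 9 4 13 15 1 7)(2 12 10 18 6 14 8) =[9, 7, 12, 3, 13, 5, 14, 0, 2, 4, 18, 11, 10, 15, 8, 1, 16, 17, 6]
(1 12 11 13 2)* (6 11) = (1 12 6 11 13 2) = [0, 12, 1, 3, 4, 5, 11, 7, 8, 9, 10, 13, 6, 2]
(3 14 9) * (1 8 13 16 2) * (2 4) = [0, 8, 1, 14, 2, 5, 6, 7, 13, 3, 10, 11, 12, 16, 9, 15, 4] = (1 8 13 16 4 2)(3 14 9)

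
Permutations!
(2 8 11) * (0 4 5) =(0 4 5)(2 8 11) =[4, 1, 8, 3, 5, 0, 6, 7, 11, 9, 10, 2]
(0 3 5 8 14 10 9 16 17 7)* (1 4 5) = (0 3 1 4 5 8 14 10 9 16 17 7) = [3, 4, 2, 1, 5, 8, 6, 0, 14, 16, 9, 11, 12, 13, 10, 15, 17, 7]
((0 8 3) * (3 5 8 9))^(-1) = (0 3 9)(5 8)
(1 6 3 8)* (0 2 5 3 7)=[2, 6, 5, 8, 4, 3, 7, 0, 1]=(0 2 5 3 8 1 6 7)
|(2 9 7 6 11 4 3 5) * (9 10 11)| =|(2 10 11 4 3 5)(6 9 7)| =6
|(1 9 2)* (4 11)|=|(1 9 2)(4 11)|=6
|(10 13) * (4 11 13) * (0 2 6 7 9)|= 20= |(0 2 6 7 9)(4 11 13 10)|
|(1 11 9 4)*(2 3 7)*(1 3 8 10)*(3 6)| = 10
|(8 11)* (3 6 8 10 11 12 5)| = |(3 6 8 12 5)(10 11)| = 10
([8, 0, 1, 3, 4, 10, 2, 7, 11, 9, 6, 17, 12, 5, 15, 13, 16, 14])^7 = [5, 13, 15, 3, 4, 11, 14, 7, 10, 9, 17, 6, 12, 8, 1, 0, 16, 2]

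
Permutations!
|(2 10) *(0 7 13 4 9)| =|(0 7 13 4 9)(2 10)| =10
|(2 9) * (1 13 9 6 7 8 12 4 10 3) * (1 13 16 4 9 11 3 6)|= 30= |(1 16 4 10 6 7 8 12 9 2)(3 13 11)|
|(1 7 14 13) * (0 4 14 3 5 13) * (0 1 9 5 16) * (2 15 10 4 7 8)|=|(0 7 3 16)(1 8 2 15 10 4 14)(5 13 9)|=84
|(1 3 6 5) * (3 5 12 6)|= 2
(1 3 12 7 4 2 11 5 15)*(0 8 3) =(0 8 3 12 7 4 2 11 5 15 1) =[8, 0, 11, 12, 2, 15, 6, 4, 3, 9, 10, 5, 7, 13, 14, 1]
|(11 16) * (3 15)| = |(3 15)(11 16)| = 2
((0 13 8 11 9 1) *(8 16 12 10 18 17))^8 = ((0 13 16 12 10 18 17 8 11 9 1))^8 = (0 11 18 16 1 8 10 13 9 17 12)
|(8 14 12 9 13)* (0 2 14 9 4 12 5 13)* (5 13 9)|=14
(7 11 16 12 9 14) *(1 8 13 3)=(1 8 13 3)(7 11 16 12 9 14)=[0, 8, 2, 1, 4, 5, 6, 11, 13, 14, 10, 16, 9, 3, 7, 15, 12]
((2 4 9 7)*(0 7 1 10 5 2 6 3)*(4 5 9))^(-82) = (0 6)(1 9 10)(3 7) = ((0 7 6 3)(1 10 9)(2 5))^(-82)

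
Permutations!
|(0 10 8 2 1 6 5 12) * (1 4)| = 9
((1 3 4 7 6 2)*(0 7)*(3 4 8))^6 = ((0 7 6 2 1 4)(3 8))^6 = (8)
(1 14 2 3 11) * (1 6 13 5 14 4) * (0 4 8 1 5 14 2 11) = (0 4 5 2 3)(1 8)(6 13 14 11) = [4, 8, 3, 0, 5, 2, 13, 7, 1, 9, 10, 6, 12, 14, 11]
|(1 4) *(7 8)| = 2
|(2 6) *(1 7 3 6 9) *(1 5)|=7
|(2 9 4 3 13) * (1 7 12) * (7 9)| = 8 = |(1 9 4 3 13 2 7 12)|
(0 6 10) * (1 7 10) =[6, 7, 2, 3, 4, 5, 1, 10, 8, 9, 0] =(0 6 1 7 10)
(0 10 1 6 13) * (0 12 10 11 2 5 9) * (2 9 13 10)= (0 11 9)(1 6 10)(2 5 13 12)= [11, 6, 5, 3, 4, 13, 10, 7, 8, 0, 1, 9, 2, 12]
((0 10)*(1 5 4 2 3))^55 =(0 10)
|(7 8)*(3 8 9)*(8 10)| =5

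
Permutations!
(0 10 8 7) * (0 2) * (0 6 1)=(0 10 8 7 2 6 1)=[10, 0, 6, 3, 4, 5, 1, 2, 7, 9, 8]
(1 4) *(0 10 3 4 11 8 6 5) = (0 10 3 4 1 11 8 6 5) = [10, 11, 2, 4, 1, 0, 5, 7, 6, 9, 3, 8]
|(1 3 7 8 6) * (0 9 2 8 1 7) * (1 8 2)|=|(0 9 1 3)(6 7 8)|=12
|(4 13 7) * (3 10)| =|(3 10)(4 13 7)| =6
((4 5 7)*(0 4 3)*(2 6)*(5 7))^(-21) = ((0 4 7 3)(2 6))^(-21) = (0 3 7 4)(2 6)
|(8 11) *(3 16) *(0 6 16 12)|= |(0 6 16 3 12)(8 11)|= 10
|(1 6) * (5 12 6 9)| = 5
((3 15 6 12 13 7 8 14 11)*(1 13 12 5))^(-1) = (1 5 6 15 3 11 14 8 7 13)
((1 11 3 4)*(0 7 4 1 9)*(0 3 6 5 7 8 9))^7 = (0 5 1 8 7 11 9 4 6 3)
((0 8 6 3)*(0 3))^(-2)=(0 8 6)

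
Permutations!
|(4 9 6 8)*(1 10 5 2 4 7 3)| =|(1 10 5 2 4 9 6 8 7 3)| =10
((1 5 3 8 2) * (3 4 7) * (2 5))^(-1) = (1 2)(3 7 4 5 8) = ((1 2)(3 8 5 4 7))^(-1)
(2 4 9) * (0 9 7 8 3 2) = (0 9)(2 4 7 8 3) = [9, 1, 4, 2, 7, 5, 6, 8, 3, 0]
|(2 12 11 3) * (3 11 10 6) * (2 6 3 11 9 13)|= |(2 12 10 3 6 11 9 13)|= 8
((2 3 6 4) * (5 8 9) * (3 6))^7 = ((2 6 4)(5 8 9))^7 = (2 6 4)(5 8 9)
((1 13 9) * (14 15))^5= ((1 13 9)(14 15))^5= (1 9 13)(14 15)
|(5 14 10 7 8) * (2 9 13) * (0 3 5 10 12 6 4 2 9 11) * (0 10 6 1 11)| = 26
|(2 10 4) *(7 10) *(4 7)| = 2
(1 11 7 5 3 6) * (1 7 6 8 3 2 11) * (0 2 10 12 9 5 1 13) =(0 2 11 6 7 1 13)(3 8)(5 10 12 9) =[2, 13, 11, 8, 4, 10, 7, 1, 3, 5, 12, 6, 9, 0]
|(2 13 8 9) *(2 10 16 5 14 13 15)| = |(2 15)(5 14 13 8 9 10 16)| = 14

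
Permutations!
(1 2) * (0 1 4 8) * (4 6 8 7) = (0 1 2 6 8)(4 7) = [1, 2, 6, 3, 7, 5, 8, 4, 0]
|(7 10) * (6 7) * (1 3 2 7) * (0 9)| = |(0 9)(1 3 2 7 10 6)| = 6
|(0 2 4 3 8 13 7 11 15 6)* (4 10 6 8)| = |(0 2 10 6)(3 4)(7 11 15 8 13)| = 20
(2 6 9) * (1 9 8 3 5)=(1 9 2 6 8 3 5)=[0, 9, 6, 5, 4, 1, 8, 7, 3, 2]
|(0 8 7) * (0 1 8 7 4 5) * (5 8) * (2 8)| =12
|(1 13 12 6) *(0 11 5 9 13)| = |(0 11 5 9 13 12 6 1)| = 8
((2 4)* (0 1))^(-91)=((0 1)(2 4))^(-91)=(0 1)(2 4)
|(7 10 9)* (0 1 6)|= 3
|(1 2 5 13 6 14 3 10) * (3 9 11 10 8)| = |(1 2 5 13 6 14 9 11 10)(3 8)| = 18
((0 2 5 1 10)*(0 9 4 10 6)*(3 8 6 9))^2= ((0 2 5 1 9 4 10 3 8 6))^2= (0 5 9 10 8)(1 4 3 6 2)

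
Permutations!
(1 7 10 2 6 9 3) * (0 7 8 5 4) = (0 7 10 2 6 9 3 1 8 5 4) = [7, 8, 6, 1, 0, 4, 9, 10, 5, 3, 2]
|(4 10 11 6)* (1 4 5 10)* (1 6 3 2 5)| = |(1 4 6)(2 5 10 11 3)| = 15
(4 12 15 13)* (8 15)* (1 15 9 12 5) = (1 15 13 4 5)(8 9 12) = [0, 15, 2, 3, 5, 1, 6, 7, 9, 12, 10, 11, 8, 4, 14, 13]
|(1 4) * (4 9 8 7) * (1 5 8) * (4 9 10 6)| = |(1 10 6 4 5 8 7 9)| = 8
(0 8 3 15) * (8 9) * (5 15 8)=(0 9 5 15)(3 8)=[9, 1, 2, 8, 4, 15, 6, 7, 3, 5, 10, 11, 12, 13, 14, 0]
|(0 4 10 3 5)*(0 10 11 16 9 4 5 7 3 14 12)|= 20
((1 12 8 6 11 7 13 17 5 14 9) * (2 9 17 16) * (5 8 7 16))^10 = ((1 12 7 13 5 14 17 8 6 11 16 2 9))^10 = (1 16 8 5 12 2 6 14 7 9 11 17 13)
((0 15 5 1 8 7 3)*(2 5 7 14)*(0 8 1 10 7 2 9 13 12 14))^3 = (0 5 3 15 10 8 2 7)(9 14 12 13)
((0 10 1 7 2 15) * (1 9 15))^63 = (0 15 9 10)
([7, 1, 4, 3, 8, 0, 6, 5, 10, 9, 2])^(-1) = [5, 1, 10, 3, 2, 7, 6, 0, 4, 9, 8]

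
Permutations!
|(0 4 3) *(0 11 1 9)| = |(0 4 3 11 1 9)| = 6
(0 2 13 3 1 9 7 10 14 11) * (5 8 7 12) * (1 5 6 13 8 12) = (0 2 8 7 10 14 11)(1 9)(3 5 12 6 13) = [2, 9, 8, 5, 4, 12, 13, 10, 7, 1, 14, 0, 6, 3, 11]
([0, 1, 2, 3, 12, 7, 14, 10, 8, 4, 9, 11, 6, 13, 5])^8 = [0, 1, 2, 3, 4, 5, 6, 7, 8, 9, 10, 11, 12, 13, 14]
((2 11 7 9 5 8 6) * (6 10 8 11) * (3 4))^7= ((2 6)(3 4)(5 11 7 9)(8 10))^7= (2 6)(3 4)(5 9 7 11)(8 10)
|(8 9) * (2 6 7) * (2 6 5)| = 2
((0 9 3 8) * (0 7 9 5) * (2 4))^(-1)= (0 5)(2 4)(3 9 7 8)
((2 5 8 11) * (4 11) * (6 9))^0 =(11)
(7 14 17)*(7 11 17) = (7 14)(11 17) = [0, 1, 2, 3, 4, 5, 6, 14, 8, 9, 10, 17, 12, 13, 7, 15, 16, 11]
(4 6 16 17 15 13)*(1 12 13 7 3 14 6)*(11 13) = (1 12 11 13 4)(3 14 6 16 17 15 7) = [0, 12, 2, 14, 1, 5, 16, 3, 8, 9, 10, 13, 11, 4, 6, 7, 17, 15]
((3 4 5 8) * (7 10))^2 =(10)(3 5)(4 8)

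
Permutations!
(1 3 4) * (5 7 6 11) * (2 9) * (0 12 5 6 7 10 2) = (0 12 5 10 2 9)(1 3 4)(6 11) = [12, 3, 9, 4, 1, 10, 11, 7, 8, 0, 2, 6, 5]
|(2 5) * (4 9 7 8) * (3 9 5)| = 7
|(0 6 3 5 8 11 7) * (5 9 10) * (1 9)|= 10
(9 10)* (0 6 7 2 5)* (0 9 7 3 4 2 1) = (0 6 3 4 2 5 9 10 7 1) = [6, 0, 5, 4, 2, 9, 3, 1, 8, 10, 7]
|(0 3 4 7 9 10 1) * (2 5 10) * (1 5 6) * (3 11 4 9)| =18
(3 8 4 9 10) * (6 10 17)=(3 8 4 9 17 6 10)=[0, 1, 2, 8, 9, 5, 10, 7, 4, 17, 3, 11, 12, 13, 14, 15, 16, 6]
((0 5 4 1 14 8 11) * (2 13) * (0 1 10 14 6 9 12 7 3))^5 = (0 8 12 4 1 3 14 9 5 11 7 10 6)(2 13)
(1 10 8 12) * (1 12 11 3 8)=(12)(1 10)(3 8 11)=[0, 10, 2, 8, 4, 5, 6, 7, 11, 9, 1, 3, 12]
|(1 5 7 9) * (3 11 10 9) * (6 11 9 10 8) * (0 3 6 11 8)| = 9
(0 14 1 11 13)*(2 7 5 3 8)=[14, 11, 7, 8, 4, 3, 6, 5, 2, 9, 10, 13, 12, 0, 1]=(0 14 1 11 13)(2 7 5 3 8)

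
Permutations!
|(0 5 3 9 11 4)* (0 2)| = |(0 5 3 9 11 4 2)| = 7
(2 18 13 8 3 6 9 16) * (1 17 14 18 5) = (1 17 14 18 13 8 3 6 9 16 2 5) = [0, 17, 5, 6, 4, 1, 9, 7, 3, 16, 10, 11, 12, 8, 18, 15, 2, 14, 13]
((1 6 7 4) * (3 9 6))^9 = ((1 3 9 6 7 4))^9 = (1 6)(3 7)(4 9)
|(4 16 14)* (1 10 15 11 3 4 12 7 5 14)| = |(1 10 15 11 3 4 16)(5 14 12 7)| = 28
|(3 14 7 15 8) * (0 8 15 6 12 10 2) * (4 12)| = |(15)(0 8 3 14 7 6 4 12 10 2)| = 10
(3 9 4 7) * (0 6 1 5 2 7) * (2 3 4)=(0 6 1 5 3 9 2 7 4)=[6, 5, 7, 9, 0, 3, 1, 4, 8, 2]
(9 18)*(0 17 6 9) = (0 17 6 9 18) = [17, 1, 2, 3, 4, 5, 9, 7, 8, 18, 10, 11, 12, 13, 14, 15, 16, 6, 0]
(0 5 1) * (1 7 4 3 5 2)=(0 2 1)(3 5 7 4)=[2, 0, 1, 5, 3, 7, 6, 4]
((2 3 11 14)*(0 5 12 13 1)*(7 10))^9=(0 1 13 12 5)(2 3 11 14)(7 10)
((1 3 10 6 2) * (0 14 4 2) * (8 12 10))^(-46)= (0 1 10 4 8)(2 12 14 3 6)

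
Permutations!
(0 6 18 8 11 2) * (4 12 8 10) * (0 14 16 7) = (0 6 18 10 4 12 8 11 2 14 16 7) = [6, 1, 14, 3, 12, 5, 18, 0, 11, 9, 4, 2, 8, 13, 16, 15, 7, 17, 10]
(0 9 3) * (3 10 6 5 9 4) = (0 4 3)(5 9 10 6) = [4, 1, 2, 0, 3, 9, 5, 7, 8, 10, 6]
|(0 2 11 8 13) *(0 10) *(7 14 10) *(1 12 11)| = |(0 2 1 12 11 8 13 7 14 10)| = 10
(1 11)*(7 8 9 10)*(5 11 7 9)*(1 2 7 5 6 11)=(1 5)(2 7 8 6 11)(9 10)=[0, 5, 7, 3, 4, 1, 11, 8, 6, 10, 9, 2]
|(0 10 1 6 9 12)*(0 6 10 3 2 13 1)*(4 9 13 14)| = 11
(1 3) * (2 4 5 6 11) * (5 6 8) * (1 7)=(1 3 7)(2 4 6 11)(5 8)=[0, 3, 4, 7, 6, 8, 11, 1, 5, 9, 10, 2]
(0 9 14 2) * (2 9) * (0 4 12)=(0 2 4 12)(9 14)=[2, 1, 4, 3, 12, 5, 6, 7, 8, 14, 10, 11, 0, 13, 9]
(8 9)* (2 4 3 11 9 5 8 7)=(2 4 3 11 9 7)(5 8)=[0, 1, 4, 11, 3, 8, 6, 2, 5, 7, 10, 9]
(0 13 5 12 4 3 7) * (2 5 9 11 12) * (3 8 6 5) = (0 13 9 11 12 4 8 6 5 2 3 7) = [13, 1, 3, 7, 8, 2, 5, 0, 6, 11, 10, 12, 4, 9]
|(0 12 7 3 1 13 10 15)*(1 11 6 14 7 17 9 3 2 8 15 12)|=|(0 1 13 10 12 17 9 3 11 6 14 7 2 8 15)|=15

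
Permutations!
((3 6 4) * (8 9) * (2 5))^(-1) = (2 5)(3 4 6)(8 9)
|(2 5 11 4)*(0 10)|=4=|(0 10)(2 5 11 4)|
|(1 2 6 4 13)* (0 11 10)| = |(0 11 10)(1 2 6 4 13)| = 15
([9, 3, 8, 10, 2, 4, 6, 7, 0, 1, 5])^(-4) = (0 5 9 4 1 2 3 8 10)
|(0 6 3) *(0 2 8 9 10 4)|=|(0 6 3 2 8 9 10 4)|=8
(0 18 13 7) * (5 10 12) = [18, 1, 2, 3, 4, 10, 6, 0, 8, 9, 12, 11, 5, 7, 14, 15, 16, 17, 13] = (0 18 13 7)(5 10 12)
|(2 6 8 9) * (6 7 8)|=|(2 7 8 9)|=4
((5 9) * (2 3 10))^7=(2 3 10)(5 9)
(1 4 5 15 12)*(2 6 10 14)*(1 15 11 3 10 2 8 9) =(1 4 5 11 3 10 14 8 9)(2 6)(12 15) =[0, 4, 6, 10, 5, 11, 2, 7, 9, 1, 14, 3, 15, 13, 8, 12]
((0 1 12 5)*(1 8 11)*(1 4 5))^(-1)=((0 8 11 4 5)(1 12))^(-1)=(0 5 4 11 8)(1 12)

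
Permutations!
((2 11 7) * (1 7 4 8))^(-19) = ((1 7 2 11 4 8))^(-19) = (1 8 4 11 2 7)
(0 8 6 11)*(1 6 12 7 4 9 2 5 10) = [8, 6, 5, 3, 9, 10, 11, 4, 12, 2, 1, 0, 7] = (0 8 12 7 4 9 2 5 10 1 6 11)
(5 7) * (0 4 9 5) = [4, 1, 2, 3, 9, 7, 6, 0, 8, 5] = (0 4 9 5 7)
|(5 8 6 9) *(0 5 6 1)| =|(0 5 8 1)(6 9)| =4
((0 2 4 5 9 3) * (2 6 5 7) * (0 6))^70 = (2 4 7)(3 5)(6 9) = ((2 4 7)(3 6 5 9))^70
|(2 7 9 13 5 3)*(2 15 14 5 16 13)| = 12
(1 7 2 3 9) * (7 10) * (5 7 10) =(10)(1 5 7 2 3 9) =[0, 5, 3, 9, 4, 7, 6, 2, 8, 1, 10]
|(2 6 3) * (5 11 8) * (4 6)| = 12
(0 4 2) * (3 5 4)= (0 3 5 4 2)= [3, 1, 0, 5, 2, 4]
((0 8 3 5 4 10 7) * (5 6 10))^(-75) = ((0 8 3 6 10 7)(4 5))^(-75) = (0 6)(3 7)(4 5)(8 10)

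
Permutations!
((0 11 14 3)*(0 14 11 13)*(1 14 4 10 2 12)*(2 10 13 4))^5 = ((0 4 13)(1 14 3 2 12))^5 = (14)(0 13 4)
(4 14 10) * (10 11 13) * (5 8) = (4 14 11 13 10)(5 8) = [0, 1, 2, 3, 14, 8, 6, 7, 5, 9, 4, 13, 12, 10, 11]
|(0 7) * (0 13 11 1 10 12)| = 7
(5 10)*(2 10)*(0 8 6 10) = [8, 1, 0, 3, 4, 2, 10, 7, 6, 9, 5] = (0 8 6 10 5 2)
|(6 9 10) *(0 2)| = 6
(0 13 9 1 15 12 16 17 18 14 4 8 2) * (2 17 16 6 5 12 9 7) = (0 13 7 2)(1 15 9)(4 8 17 18 14)(5 12 6) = [13, 15, 0, 3, 8, 12, 5, 2, 17, 1, 10, 11, 6, 7, 4, 9, 16, 18, 14]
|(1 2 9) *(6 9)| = |(1 2 6 9)| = 4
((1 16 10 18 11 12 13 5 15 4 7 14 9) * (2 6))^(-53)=((1 16 10 18 11 12 13 5 15 4 7 14 9)(2 6))^(-53)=(1 9 14 7 4 15 5 13 12 11 18 10 16)(2 6)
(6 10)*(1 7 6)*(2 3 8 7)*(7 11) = [0, 2, 3, 8, 4, 5, 10, 6, 11, 9, 1, 7] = (1 2 3 8 11 7 6 10)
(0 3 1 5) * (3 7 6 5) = (0 7 6 5)(1 3) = [7, 3, 2, 1, 4, 0, 5, 6]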